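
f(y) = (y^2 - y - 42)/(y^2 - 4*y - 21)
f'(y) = (4 - 2*y)*(y^2 - y - 42)/(y^2 - 4*y - 21)^2 + (2*y - 1)/(y^2 - 4*y - 21) = -3/(y^2 + 6*y + 9)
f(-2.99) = 301.00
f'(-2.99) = -30000.00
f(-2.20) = 4.75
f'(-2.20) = -4.69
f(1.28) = 1.70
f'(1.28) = -0.16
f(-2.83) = 18.65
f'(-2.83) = -103.81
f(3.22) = 1.48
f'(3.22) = -0.08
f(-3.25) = -11.00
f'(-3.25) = -48.00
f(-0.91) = 2.44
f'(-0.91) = -0.69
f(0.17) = 1.95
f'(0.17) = -0.30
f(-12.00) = 0.67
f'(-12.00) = -0.04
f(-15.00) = 0.75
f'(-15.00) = -0.02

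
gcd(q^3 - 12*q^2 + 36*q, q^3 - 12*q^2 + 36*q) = q^3 - 12*q^2 + 36*q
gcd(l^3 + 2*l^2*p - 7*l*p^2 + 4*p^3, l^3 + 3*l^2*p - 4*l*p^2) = -l^2 - 3*l*p + 4*p^2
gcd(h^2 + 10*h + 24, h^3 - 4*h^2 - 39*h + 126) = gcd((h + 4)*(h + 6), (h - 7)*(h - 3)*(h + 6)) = h + 6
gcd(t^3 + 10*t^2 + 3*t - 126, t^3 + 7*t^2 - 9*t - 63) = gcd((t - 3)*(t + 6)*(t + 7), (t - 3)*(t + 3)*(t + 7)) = t^2 + 4*t - 21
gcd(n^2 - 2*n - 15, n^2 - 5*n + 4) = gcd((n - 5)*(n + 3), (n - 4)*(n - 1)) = 1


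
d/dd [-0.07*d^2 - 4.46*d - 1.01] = -0.14*d - 4.46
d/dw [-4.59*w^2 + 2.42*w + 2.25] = 2.42 - 9.18*w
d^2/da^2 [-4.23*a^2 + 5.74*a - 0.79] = -8.46000000000000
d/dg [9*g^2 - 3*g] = 18*g - 3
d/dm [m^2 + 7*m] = 2*m + 7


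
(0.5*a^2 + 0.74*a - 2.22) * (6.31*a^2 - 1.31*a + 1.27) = 3.155*a^4 + 4.0144*a^3 - 14.3426*a^2 + 3.848*a - 2.8194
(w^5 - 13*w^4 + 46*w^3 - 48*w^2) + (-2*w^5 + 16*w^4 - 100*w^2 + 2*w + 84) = -w^5 + 3*w^4 + 46*w^3 - 148*w^2 + 2*w + 84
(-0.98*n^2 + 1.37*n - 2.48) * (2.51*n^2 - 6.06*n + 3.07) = -2.4598*n^4 + 9.3775*n^3 - 17.5356*n^2 + 19.2347*n - 7.6136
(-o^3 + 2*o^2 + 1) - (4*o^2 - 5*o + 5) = -o^3 - 2*o^2 + 5*o - 4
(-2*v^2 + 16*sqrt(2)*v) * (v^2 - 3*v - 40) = -2*v^4 + 6*v^3 + 16*sqrt(2)*v^3 - 48*sqrt(2)*v^2 + 80*v^2 - 640*sqrt(2)*v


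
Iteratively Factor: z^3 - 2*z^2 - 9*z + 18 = (z + 3)*(z^2 - 5*z + 6) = (z - 2)*(z + 3)*(z - 3)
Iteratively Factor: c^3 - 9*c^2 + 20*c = (c - 4)*(c^2 - 5*c) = c*(c - 4)*(c - 5)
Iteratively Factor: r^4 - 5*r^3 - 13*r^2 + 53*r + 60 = (r + 1)*(r^3 - 6*r^2 - 7*r + 60) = (r - 4)*(r + 1)*(r^2 - 2*r - 15) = (r - 4)*(r + 1)*(r + 3)*(r - 5)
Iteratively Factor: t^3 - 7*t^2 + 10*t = (t - 2)*(t^2 - 5*t) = (t - 5)*(t - 2)*(t)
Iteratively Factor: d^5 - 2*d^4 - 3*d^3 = (d)*(d^4 - 2*d^3 - 3*d^2) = d*(d - 3)*(d^3 + d^2) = d^2*(d - 3)*(d^2 + d) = d^3*(d - 3)*(d + 1)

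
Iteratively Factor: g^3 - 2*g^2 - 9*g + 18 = (g - 3)*(g^2 + g - 6) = (g - 3)*(g - 2)*(g + 3)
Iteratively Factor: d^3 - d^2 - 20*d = (d + 4)*(d^2 - 5*d) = (d - 5)*(d + 4)*(d)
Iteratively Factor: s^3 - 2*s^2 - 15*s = (s + 3)*(s^2 - 5*s) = s*(s + 3)*(s - 5)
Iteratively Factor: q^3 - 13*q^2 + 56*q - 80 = (q - 4)*(q^2 - 9*q + 20) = (q - 5)*(q - 4)*(q - 4)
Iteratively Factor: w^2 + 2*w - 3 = (w + 3)*(w - 1)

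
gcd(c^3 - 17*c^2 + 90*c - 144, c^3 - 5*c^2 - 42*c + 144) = c^2 - 11*c + 24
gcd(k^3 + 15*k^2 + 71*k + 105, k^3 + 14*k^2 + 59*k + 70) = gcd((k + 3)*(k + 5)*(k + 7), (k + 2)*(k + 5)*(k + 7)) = k^2 + 12*k + 35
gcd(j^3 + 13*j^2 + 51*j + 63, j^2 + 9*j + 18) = j + 3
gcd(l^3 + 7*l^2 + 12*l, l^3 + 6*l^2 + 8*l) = l^2 + 4*l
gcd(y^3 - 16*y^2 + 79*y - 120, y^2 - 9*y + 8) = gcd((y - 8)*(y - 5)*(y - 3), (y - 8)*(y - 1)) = y - 8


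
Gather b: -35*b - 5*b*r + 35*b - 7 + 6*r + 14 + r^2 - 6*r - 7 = -5*b*r + r^2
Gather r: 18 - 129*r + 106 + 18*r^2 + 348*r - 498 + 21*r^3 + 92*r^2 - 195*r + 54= 21*r^3 + 110*r^2 + 24*r - 320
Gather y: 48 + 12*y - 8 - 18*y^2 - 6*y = -18*y^2 + 6*y + 40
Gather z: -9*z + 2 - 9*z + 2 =4 - 18*z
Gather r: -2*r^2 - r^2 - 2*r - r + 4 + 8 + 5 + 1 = -3*r^2 - 3*r + 18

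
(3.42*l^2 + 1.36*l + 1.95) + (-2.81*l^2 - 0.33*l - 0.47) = 0.61*l^2 + 1.03*l + 1.48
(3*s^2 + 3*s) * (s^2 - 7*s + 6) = 3*s^4 - 18*s^3 - 3*s^2 + 18*s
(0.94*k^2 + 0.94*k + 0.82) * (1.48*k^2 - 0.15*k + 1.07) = 1.3912*k^4 + 1.2502*k^3 + 2.0784*k^2 + 0.8828*k + 0.8774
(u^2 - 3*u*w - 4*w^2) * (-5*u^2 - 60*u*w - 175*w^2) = -5*u^4 - 45*u^3*w + 25*u^2*w^2 + 765*u*w^3 + 700*w^4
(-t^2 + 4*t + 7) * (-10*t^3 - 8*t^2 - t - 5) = 10*t^5 - 32*t^4 - 101*t^3 - 55*t^2 - 27*t - 35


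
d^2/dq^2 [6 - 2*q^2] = -4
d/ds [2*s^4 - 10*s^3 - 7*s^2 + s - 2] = 8*s^3 - 30*s^2 - 14*s + 1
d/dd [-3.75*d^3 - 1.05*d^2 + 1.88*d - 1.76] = -11.25*d^2 - 2.1*d + 1.88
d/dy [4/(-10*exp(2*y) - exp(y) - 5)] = (80*exp(y) + 4)*exp(y)/(10*exp(2*y) + exp(y) + 5)^2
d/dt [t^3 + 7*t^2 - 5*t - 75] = 3*t^2 + 14*t - 5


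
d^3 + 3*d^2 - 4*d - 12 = (d - 2)*(d + 2)*(d + 3)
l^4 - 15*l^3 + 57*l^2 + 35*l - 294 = (l - 7)^2*(l - 3)*(l + 2)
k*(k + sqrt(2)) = k^2 + sqrt(2)*k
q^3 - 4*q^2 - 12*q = q*(q - 6)*(q + 2)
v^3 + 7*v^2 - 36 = (v - 2)*(v + 3)*(v + 6)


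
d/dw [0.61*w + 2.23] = 0.610000000000000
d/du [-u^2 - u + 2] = -2*u - 1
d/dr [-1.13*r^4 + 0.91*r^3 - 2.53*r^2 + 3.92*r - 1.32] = -4.52*r^3 + 2.73*r^2 - 5.06*r + 3.92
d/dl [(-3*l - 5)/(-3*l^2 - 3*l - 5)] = 3*l*(-3*l - 10)/(9*l^4 + 18*l^3 + 39*l^2 + 30*l + 25)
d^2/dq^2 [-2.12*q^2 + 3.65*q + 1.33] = -4.24000000000000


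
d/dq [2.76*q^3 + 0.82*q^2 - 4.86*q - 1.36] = 8.28*q^2 + 1.64*q - 4.86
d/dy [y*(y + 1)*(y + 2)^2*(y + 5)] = 5*y^4 + 40*y^3 + 99*y^2 + 88*y + 20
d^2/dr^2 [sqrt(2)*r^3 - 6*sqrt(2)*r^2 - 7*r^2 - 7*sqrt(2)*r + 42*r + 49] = 6*sqrt(2)*r - 12*sqrt(2) - 14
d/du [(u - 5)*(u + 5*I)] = 2*u - 5 + 5*I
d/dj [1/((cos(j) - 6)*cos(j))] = 2*(cos(j) - 3)*sin(j)/((cos(j) - 6)^2*cos(j)^2)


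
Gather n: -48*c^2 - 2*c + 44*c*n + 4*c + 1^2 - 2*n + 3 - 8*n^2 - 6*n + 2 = -48*c^2 + 2*c - 8*n^2 + n*(44*c - 8) + 6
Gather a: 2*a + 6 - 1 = 2*a + 5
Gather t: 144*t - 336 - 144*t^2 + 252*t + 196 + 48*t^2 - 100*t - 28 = -96*t^2 + 296*t - 168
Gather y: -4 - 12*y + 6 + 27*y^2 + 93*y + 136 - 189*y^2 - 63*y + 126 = -162*y^2 + 18*y + 264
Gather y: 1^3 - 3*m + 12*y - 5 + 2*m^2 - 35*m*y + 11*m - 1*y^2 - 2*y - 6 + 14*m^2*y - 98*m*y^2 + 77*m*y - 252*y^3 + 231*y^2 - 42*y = 2*m^2 + 8*m - 252*y^3 + y^2*(230 - 98*m) + y*(14*m^2 + 42*m - 32) - 10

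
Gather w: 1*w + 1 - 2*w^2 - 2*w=-2*w^2 - w + 1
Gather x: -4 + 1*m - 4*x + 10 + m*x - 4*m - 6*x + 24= -3*m + x*(m - 10) + 30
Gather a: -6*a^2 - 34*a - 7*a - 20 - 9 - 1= -6*a^2 - 41*a - 30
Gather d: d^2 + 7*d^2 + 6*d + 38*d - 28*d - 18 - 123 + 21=8*d^2 + 16*d - 120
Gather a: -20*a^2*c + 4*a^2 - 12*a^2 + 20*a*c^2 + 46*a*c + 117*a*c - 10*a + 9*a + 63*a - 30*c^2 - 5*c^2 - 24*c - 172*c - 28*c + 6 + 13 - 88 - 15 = a^2*(-20*c - 8) + a*(20*c^2 + 163*c + 62) - 35*c^2 - 224*c - 84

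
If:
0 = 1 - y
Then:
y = 1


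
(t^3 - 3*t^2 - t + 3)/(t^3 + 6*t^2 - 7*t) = (t^2 - 2*t - 3)/(t*(t + 7))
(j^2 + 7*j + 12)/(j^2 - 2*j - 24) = (j + 3)/(j - 6)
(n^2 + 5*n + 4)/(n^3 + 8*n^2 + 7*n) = (n + 4)/(n*(n + 7))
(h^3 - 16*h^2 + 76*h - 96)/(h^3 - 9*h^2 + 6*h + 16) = (h - 6)/(h + 1)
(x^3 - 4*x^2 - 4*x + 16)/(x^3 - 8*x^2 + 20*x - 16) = (x + 2)/(x - 2)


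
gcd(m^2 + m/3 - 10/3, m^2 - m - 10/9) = m - 5/3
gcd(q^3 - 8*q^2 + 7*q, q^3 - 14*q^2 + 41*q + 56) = q - 7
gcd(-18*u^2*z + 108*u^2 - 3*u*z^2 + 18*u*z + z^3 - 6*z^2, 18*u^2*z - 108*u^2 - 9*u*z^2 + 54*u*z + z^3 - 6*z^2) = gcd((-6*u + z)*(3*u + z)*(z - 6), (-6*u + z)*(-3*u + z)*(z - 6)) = -6*u*z + 36*u + z^2 - 6*z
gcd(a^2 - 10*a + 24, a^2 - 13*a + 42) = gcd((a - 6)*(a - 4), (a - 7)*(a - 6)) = a - 6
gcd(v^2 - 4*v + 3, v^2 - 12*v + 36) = 1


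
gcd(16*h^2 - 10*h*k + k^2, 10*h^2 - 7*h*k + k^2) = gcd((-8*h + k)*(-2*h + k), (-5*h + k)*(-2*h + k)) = 2*h - k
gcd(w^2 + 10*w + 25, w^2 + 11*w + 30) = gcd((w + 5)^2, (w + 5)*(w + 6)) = w + 5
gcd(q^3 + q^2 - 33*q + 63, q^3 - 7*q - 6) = q - 3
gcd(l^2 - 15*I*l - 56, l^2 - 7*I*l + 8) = l - 8*I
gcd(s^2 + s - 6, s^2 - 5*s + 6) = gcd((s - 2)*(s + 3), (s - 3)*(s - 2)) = s - 2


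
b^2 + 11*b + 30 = (b + 5)*(b + 6)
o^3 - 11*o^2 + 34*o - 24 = (o - 6)*(o - 4)*(o - 1)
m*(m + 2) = m^2 + 2*m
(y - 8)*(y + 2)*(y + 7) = y^3 + y^2 - 58*y - 112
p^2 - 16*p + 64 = (p - 8)^2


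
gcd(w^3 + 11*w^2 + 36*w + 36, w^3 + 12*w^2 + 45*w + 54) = w^2 + 9*w + 18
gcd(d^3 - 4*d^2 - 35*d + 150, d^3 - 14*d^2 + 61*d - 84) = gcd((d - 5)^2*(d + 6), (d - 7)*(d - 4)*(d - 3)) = 1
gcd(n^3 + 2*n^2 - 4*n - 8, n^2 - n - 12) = 1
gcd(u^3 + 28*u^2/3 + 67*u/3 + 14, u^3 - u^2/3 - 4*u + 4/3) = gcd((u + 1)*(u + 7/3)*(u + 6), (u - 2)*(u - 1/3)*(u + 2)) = 1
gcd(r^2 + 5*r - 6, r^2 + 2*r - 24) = r + 6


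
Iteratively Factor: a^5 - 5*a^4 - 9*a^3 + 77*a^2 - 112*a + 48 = (a - 4)*(a^4 - a^3 - 13*a^2 + 25*a - 12) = (a - 4)*(a + 4)*(a^3 - 5*a^2 + 7*a - 3) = (a - 4)*(a - 3)*(a + 4)*(a^2 - 2*a + 1) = (a - 4)*(a - 3)*(a - 1)*(a + 4)*(a - 1)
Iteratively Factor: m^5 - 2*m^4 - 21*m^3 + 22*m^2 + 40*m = (m - 2)*(m^4 - 21*m^2 - 20*m) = (m - 2)*(m + 4)*(m^3 - 4*m^2 - 5*m) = (m - 5)*(m - 2)*(m + 4)*(m^2 + m) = m*(m - 5)*(m - 2)*(m + 4)*(m + 1)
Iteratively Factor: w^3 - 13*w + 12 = (w - 3)*(w^2 + 3*w - 4) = (w - 3)*(w - 1)*(w + 4)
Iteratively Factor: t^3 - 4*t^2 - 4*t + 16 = (t - 2)*(t^2 - 2*t - 8) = (t - 2)*(t + 2)*(t - 4)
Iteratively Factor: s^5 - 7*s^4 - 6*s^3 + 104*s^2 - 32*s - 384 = (s - 4)*(s^4 - 3*s^3 - 18*s^2 + 32*s + 96) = (s - 4)^2*(s^3 + s^2 - 14*s - 24) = (s - 4)^3*(s^2 + 5*s + 6) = (s - 4)^3*(s + 2)*(s + 3)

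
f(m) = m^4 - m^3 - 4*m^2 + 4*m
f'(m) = 4*m^3 - 3*m^2 - 8*m + 4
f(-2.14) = 3.89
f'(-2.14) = -31.82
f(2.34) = 4.63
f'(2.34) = 20.10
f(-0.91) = -5.51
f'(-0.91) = 5.78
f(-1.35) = -6.91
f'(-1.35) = -0.51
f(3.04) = 32.51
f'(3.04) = 64.33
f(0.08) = 0.29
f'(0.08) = 3.34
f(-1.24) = -6.84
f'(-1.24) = 1.68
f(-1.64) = -5.67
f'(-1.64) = -8.59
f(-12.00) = 21840.00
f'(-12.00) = -7244.00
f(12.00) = 18480.00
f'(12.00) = 6388.00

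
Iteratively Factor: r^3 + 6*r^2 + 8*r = (r + 4)*(r^2 + 2*r) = (r + 2)*(r + 4)*(r)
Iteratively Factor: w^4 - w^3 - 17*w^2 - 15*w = (w + 1)*(w^3 - 2*w^2 - 15*w) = (w - 5)*(w + 1)*(w^2 + 3*w) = w*(w - 5)*(w + 1)*(w + 3)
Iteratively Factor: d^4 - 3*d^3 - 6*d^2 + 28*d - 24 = (d - 2)*(d^3 - d^2 - 8*d + 12) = (d - 2)^2*(d^2 + d - 6) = (d - 2)^3*(d + 3)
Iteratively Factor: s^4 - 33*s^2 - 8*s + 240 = (s - 3)*(s^3 + 3*s^2 - 24*s - 80) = (s - 3)*(s + 4)*(s^2 - s - 20) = (s - 5)*(s - 3)*(s + 4)*(s + 4)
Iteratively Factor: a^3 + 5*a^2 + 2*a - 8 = (a - 1)*(a^2 + 6*a + 8) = (a - 1)*(a + 4)*(a + 2)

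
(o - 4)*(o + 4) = o^2 - 16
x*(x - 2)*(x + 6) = x^3 + 4*x^2 - 12*x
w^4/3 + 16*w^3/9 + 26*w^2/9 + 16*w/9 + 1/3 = (w/3 + 1/3)*(w + 1/3)*(w + 1)*(w + 3)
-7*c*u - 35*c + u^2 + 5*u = (-7*c + u)*(u + 5)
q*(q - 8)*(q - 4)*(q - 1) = q^4 - 13*q^3 + 44*q^2 - 32*q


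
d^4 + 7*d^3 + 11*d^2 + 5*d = d*(d + 1)^2*(d + 5)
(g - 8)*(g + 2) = g^2 - 6*g - 16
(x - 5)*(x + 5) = x^2 - 25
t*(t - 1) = t^2 - t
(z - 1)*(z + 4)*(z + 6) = z^3 + 9*z^2 + 14*z - 24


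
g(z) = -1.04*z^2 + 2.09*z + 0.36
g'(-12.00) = 27.05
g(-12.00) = -174.48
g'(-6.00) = 14.57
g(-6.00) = -49.62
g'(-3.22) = 8.79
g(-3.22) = -17.15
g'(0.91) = 0.20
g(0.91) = 1.40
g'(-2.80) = 7.91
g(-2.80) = -13.65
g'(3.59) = -5.38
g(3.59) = -5.54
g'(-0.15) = 2.40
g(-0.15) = 0.02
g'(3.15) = -4.46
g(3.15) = -3.38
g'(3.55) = -5.29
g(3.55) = -5.33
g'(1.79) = -1.63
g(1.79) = 0.77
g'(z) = 2.09 - 2.08*z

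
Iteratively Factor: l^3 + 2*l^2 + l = (l + 1)*(l^2 + l) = (l + 1)^2*(l)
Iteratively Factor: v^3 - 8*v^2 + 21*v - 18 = (v - 2)*(v^2 - 6*v + 9) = (v - 3)*(v - 2)*(v - 3)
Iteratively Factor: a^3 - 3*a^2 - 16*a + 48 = (a - 4)*(a^2 + a - 12) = (a - 4)*(a + 4)*(a - 3)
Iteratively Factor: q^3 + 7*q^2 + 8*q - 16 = (q - 1)*(q^2 + 8*q + 16) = (q - 1)*(q + 4)*(q + 4)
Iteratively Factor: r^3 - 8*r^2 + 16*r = (r - 4)*(r^2 - 4*r) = r*(r - 4)*(r - 4)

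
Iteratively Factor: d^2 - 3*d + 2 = (d - 2)*(d - 1)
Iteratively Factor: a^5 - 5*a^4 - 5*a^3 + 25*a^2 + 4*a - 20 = (a - 2)*(a^4 - 3*a^3 - 11*a^2 + 3*a + 10) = (a - 2)*(a - 1)*(a^3 - 2*a^2 - 13*a - 10) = (a - 5)*(a - 2)*(a - 1)*(a^2 + 3*a + 2) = (a - 5)*(a - 2)*(a - 1)*(a + 1)*(a + 2)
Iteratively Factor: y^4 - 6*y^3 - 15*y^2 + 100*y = (y + 4)*(y^3 - 10*y^2 + 25*y) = (y - 5)*(y + 4)*(y^2 - 5*y) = (y - 5)^2*(y + 4)*(y)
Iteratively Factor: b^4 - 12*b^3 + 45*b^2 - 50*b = (b - 2)*(b^3 - 10*b^2 + 25*b) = (b - 5)*(b - 2)*(b^2 - 5*b) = (b - 5)^2*(b - 2)*(b)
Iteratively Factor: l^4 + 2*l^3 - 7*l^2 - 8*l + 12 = (l + 2)*(l^3 - 7*l + 6) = (l - 2)*(l + 2)*(l^2 + 2*l - 3) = (l - 2)*(l + 2)*(l + 3)*(l - 1)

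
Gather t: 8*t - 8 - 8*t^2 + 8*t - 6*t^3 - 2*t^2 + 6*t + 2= -6*t^3 - 10*t^2 + 22*t - 6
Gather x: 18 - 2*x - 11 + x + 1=8 - x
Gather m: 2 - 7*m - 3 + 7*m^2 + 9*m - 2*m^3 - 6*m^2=-2*m^3 + m^2 + 2*m - 1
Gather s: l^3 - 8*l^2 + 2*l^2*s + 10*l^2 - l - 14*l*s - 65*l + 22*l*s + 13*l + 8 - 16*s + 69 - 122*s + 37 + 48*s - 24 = l^3 + 2*l^2 - 53*l + s*(2*l^2 + 8*l - 90) + 90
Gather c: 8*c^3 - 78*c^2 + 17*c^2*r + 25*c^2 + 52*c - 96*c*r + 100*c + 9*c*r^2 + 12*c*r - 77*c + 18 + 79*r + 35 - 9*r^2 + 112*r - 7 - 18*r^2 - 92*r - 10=8*c^3 + c^2*(17*r - 53) + c*(9*r^2 - 84*r + 75) - 27*r^2 + 99*r + 36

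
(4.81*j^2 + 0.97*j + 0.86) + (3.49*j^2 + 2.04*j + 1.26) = 8.3*j^2 + 3.01*j + 2.12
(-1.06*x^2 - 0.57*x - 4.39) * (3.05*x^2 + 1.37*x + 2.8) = -3.233*x^4 - 3.1907*x^3 - 17.1384*x^2 - 7.6103*x - 12.292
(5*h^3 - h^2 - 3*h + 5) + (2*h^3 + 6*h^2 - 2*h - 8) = 7*h^3 + 5*h^2 - 5*h - 3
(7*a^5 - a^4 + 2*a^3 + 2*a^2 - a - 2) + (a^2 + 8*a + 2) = 7*a^5 - a^4 + 2*a^3 + 3*a^2 + 7*a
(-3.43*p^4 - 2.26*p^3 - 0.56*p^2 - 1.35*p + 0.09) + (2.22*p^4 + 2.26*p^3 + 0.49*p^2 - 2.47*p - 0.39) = -1.21*p^4 - 0.0700000000000001*p^2 - 3.82*p - 0.3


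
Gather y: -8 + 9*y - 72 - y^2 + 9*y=-y^2 + 18*y - 80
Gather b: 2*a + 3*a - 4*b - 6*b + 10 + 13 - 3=5*a - 10*b + 20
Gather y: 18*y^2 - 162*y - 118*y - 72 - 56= 18*y^2 - 280*y - 128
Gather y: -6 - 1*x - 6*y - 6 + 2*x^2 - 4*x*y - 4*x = 2*x^2 - 5*x + y*(-4*x - 6) - 12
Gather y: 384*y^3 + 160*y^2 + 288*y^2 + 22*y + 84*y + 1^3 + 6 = 384*y^3 + 448*y^2 + 106*y + 7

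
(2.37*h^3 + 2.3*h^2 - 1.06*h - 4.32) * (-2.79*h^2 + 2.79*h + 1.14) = -6.6123*h^5 + 0.1953*h^4 + 12.0762*h^3 + 11.7174*h^2 - 13.2612*h - 4.9248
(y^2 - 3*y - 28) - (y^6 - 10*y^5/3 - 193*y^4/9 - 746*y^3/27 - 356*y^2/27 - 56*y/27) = -y^6 + 10*y^5/3 + 193*y^4/9 + 746*y^3/27 + 383*y^2/27 - 25*y/27 - 28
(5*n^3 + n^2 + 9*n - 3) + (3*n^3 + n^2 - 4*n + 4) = 8*n^3 + 2*n^2 + 5*n + 1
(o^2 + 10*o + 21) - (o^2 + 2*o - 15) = 8*o + 36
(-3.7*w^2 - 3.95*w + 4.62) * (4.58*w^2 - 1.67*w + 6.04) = -16.946*w^4 - 11.912*w^3 + 5.4081*w^2 - 31.5734*w + 27.9048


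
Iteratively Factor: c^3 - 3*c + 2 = (c - 1)*(c^2 + c - 2) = (c - 1)*(c + 2)*(c - 1)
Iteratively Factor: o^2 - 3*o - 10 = (o + 2)*(o - 5)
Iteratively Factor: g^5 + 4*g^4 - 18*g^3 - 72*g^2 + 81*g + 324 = (g - 3)*(g^4 + 7*g^3 + 3*g^2 - 63*g - 108) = (g - 3)*(g + 4)*(g^3 + 3*g^2 - 9*g - 27) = (g - 3)^2*(g + 4)*(g^2 + 6*g + 9) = (g - 3)^2*(g + 3)*(g + 4)*(g + 3)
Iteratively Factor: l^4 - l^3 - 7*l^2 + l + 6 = (l + 2)*(l^3 - 3*l^2 - l + 3) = (l - 3)*(l + 2)*(l^2 - 1) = (l - 3)*(l - 1)*(l + 2)*(l + 1)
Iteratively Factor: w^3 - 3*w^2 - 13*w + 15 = (w - 1)*(w^2 - 2*w - 15) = (w - 5)*(w - 1)*(w + 3)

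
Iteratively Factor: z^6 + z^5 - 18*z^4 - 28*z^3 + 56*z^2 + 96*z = (z)*(z^5 + z^4 - 18*z^3 - 28*z^2 + 56*z + 96) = z*(z - 4)*(z^4 + 5*z^3 + 2*z^2 - 20*z - 24) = z*(z - 4)*(z + 3)*(z^3 + 2*z^2 - 4*z - 8) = z*(z - 4)*(z + 2)*(z + 3)*(z^2 - 4) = z*(z - 4)*(z - 2)*(z + 2)*(z + 3)*(z + 2)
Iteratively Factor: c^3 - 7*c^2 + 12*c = (c - 3)*(c^2 - 4*c) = c*(c - 3)*(c - 4)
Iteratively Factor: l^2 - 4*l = (l - 4)*(l)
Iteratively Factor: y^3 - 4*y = (y - 2)*(y^2 + 2*y) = y*(y - 2)*(y + 2)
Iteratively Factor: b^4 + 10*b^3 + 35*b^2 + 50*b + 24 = (b + 4)*(b^3 + 6*b^2 + 11*b + 6) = (b + 1)*(b + 4)*(b^2 + 5*b + 6) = (b + 1)*(b + 3)*(b + 4)*(b + 2)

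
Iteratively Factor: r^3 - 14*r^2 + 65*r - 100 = (r - 5)*(r^2 - 9*r + 20) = (r - 5)*(r - 4)*(r - 5)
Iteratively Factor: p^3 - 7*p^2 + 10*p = (p)*(p^2 - 7*p + 10) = p*(p - 2)*(p - 5)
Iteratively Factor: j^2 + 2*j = (j)*(j + 2)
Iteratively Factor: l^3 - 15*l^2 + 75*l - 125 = (l - 5)*(l^2 - 10*l + 25) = (l - 5)^2*(l - 5)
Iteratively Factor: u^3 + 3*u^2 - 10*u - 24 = (u - 3)*(u^2 + 6*u + 8) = (u - 3)*(u + 2)*(u + 4)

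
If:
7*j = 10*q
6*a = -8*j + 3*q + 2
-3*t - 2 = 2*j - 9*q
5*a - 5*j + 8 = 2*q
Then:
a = -344/679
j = 580/679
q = 58/97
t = 1136/2037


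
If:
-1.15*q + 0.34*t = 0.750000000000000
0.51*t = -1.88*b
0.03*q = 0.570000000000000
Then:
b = -18.03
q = 19.00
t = 66.47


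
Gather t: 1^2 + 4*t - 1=4*t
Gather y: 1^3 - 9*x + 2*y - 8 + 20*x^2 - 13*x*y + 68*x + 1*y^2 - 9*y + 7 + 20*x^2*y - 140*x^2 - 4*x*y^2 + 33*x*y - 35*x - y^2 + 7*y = -120*x^2 - 4*x*y^2 + 24*x + y*(20*x^2 + 20*x)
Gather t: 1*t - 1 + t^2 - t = t^2 - 1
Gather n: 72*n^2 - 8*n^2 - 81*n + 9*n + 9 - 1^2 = 64*n^2 - 72*n + 8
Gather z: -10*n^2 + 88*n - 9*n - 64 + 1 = -10*n^2 + 79*n - 63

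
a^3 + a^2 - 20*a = a*(a - 4)*(a + 5)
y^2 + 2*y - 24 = (y - 4)*(y + 6)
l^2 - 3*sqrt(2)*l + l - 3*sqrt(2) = (l + 1)*(l - 3*sqrt(2))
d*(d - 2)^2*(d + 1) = d^4 - 3*d^3 + 4*d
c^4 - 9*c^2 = c^2*(c - 3)*(c + 3)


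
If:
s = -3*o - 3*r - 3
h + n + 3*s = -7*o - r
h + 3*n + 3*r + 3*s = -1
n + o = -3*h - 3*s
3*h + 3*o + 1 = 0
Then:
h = -56/145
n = 337/435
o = 23/435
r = -158/145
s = 16/145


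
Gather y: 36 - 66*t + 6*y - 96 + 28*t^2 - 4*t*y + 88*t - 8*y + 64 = 28*t^2 + 22*t + y*(-4*t - 2) + 4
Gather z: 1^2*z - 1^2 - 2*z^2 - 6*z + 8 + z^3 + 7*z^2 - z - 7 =z^3 + 5*z^2 - 6*z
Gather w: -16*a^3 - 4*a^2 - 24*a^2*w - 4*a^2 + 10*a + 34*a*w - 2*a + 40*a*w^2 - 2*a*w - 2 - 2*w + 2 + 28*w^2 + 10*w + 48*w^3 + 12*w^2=-16*a^3 - 8*a^2 + 8*a + 48*w^3 + w^2*(40*a + 40) + w*(-24*a^2 + 32*a + 8)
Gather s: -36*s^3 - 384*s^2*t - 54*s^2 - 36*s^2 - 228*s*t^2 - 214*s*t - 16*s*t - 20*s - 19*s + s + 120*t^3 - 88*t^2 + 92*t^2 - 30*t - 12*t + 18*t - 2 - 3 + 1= -36*s^3 + s^2*(-384*t - 90) + s*(-228*t^2 - 230*t - 38) + 120*t^3 + 4*t^2 - 24*t - 4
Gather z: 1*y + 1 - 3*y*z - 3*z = y + z*(-3*y - 3) + 1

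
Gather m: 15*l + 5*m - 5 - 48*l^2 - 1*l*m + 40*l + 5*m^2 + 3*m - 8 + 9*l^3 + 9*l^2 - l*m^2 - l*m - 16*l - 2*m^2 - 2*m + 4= 9*l^3 - 39*l^2 + 39*l + m^2*(3 - l) + m*(6 - 2*l) - 9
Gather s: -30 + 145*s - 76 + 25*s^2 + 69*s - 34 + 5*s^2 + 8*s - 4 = 30*s^2 + 222*s - 144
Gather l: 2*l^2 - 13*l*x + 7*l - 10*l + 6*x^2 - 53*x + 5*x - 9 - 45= 2*l^2 + l*(-13*x - 3) + 6*x^2 - 48*x - 54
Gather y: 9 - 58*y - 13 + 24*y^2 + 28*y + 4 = 24*y^2 - 30*y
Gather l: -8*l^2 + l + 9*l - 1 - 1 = -8*l^2 + 10*l - 2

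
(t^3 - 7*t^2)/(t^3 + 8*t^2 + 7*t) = t*(t - 7)/(t^2 + 8*t + 7)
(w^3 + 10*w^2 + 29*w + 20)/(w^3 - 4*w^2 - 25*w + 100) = (w^2 + 5*w + 4)/(w^2 - 9*w + 20)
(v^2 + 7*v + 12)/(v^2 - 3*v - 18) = (v + 4)/(v - 6)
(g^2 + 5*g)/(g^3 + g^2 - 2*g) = (g + 5)/(g^2 + g - 2)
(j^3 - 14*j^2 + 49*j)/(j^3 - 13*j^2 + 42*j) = (j - 7)/(j - 6)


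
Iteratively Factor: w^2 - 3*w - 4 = (w - 4)*(w + 1)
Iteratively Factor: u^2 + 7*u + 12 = (u + 4)*(u + 3)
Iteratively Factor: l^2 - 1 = (l - 1)*(l + 1)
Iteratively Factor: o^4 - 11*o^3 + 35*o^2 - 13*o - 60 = (o + 1)*(o^3 - 12*o^2 + 47*o - 60) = (o - 3)*(o + 1)*(o^2 - 9*o + 20) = (o - 5)*(o - 3)*(o + 1)*(o - 4)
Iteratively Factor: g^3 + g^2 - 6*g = (g - 2)*(g^2 + 3*g) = g*(g - 2)*(g + 3)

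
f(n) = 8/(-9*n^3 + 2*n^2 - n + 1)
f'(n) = 8*(27*n^2 - 4*n + 1)/(-9*n^3 + 2*n^2 - n + 1)^2 = 8*(27*n^2 - 4*n + 1)/(9*n^3 - 2*n^2 + n - 1)^2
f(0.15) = 9.25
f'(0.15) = 10.78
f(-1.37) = 0.27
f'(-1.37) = 0.53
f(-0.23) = 5.54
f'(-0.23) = 12.82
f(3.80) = -0.02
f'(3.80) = 0.01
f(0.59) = -10.78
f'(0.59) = 116.74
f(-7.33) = 0.00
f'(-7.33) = 0.00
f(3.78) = -0.02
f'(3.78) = 0.01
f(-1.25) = 0.35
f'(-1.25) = 0.73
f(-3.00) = 0.03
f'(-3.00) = 0.03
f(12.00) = 0.00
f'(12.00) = 0.00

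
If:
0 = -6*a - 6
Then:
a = -1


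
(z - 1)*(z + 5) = z^2 + 4*z - 5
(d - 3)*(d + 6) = d^2 + 3*d - 18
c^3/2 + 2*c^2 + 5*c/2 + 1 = (c/2 + 1)*(c + 1)^2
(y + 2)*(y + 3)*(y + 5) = y^3 + 10*y^2 + 31*y + 30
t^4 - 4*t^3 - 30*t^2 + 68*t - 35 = (t - 7)*(t - 1)^2*(t + 5)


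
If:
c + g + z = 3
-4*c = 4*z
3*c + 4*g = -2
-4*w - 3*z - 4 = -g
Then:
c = -14/3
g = 3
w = -15/4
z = 14/3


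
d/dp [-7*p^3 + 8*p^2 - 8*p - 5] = -21*p^2 + 16*p - 8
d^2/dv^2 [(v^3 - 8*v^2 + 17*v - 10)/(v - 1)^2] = 8/(v^3 - 3*v^2 + 3*v - 1)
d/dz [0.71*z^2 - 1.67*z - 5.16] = 1.42*z - 1.67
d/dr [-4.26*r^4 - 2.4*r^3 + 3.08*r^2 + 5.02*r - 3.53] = -17.04*r^3 - 7.2*r^2 + 6.16*r + 5.02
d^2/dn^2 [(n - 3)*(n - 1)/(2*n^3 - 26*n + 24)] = 1/(n^3 + 12*n^2 + 48*n + 64)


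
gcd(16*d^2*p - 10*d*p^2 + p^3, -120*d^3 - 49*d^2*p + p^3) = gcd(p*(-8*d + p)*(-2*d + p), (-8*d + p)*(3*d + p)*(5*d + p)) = -8*d + p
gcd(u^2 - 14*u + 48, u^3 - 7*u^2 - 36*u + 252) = u - 6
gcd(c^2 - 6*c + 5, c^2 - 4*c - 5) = c - 5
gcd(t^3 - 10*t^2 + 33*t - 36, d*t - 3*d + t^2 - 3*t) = t - 3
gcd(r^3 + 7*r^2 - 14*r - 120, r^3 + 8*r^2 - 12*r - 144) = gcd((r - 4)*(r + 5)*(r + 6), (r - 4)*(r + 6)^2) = r^2 + 2*r - 24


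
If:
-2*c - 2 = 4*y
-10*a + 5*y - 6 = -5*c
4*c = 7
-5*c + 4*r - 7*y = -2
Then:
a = -33/80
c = 7/4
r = -23/32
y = -11/8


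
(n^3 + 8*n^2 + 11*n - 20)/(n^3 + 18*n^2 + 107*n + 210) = (n^2 + 3*n - 4)/(n^2 + 13*n + 42)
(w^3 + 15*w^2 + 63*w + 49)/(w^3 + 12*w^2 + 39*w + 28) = (w + 7)/(w + 4)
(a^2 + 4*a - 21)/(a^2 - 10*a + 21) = (a + 7)/(a - 7)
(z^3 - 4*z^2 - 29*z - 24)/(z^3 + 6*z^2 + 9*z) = (z^2 - 7*z - 8)/(z*(z + 3))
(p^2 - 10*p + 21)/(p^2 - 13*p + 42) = (p - 3)/(p - 6)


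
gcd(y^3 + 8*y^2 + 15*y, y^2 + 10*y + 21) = y + 3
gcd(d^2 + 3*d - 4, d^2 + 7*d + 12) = d + 4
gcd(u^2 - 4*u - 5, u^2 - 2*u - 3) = u + 1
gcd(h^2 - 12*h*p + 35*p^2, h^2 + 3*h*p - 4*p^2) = 1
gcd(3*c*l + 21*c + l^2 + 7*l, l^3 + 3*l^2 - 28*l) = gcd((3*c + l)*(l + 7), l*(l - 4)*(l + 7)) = l + 7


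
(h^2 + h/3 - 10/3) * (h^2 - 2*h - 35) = h^4 - 5*h^3/3 - 39*h^2 - 5*h + 350/3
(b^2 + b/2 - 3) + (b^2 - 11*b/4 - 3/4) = 2*b^2 - 9*b/4 - 15/4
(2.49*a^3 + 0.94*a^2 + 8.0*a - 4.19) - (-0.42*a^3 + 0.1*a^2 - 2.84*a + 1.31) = 2.91*a^3 + 0.84*a^2 + 10.84*a - 5.5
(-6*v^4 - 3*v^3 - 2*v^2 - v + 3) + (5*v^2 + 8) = -6*v^4 - 3*v^3 + 3*v^2 - v + 11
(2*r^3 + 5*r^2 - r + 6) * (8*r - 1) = 16*r^4 + 38*r^3 - 13*r^2 + 49*r - 6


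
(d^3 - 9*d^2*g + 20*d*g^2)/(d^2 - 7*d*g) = (d^2 - 9*d*g + 20*g^2)/(d - 7*g)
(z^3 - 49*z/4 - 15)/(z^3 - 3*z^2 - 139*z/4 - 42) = (2*z^2 - 3*z - 20)/(2*z^2 - 9*z - 56)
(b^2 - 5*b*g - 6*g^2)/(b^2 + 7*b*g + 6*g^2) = (b - 6*g)/(b + 6*g)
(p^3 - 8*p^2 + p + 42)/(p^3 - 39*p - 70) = (p - 3)/(p + 5)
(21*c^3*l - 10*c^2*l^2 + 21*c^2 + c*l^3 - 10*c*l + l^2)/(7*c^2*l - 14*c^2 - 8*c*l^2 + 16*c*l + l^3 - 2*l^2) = (3*c^2*l - c*l^2 + 3*c - l)/(c*l - 2*c - l^2 + 2*l)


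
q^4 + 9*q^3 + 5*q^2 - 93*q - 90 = (q - 3)*(q + 1)*(q + 5)*(q + 6)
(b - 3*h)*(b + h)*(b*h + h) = b^3*h - 2*b^2*h^2 + b^2*h - 3*b*h^3 - 2*b*h^2 - 3*h^3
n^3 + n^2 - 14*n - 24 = (n - 4)*(n + 2)*(n + 3)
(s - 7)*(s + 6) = s^2 - s - 42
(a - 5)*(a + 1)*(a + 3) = a^3 - a^2 - 17*a - 15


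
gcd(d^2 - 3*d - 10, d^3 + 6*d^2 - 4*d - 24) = d + 2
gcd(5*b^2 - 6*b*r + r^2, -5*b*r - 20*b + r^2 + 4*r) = -5*b + r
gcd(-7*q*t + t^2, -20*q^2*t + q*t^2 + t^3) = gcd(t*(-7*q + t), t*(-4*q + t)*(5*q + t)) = t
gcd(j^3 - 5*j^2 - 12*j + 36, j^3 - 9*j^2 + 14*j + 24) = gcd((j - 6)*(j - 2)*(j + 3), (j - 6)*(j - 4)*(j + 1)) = j - 6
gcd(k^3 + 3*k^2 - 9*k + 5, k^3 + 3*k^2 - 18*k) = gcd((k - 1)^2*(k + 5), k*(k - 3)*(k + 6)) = 1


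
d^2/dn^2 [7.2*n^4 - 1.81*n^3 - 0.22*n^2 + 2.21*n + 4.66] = 86.4*n^2 - 10.86*n - 0.44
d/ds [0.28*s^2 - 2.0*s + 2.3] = 0.56*s - 2.0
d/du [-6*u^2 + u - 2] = 1 - 12*u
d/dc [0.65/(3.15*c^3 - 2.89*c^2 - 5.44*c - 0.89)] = (-6.1425*c^2 + 3.757*c + 3.536)/(-3.15*c^3 + 2.89*c^2 + 5.44*c + 0.89)^2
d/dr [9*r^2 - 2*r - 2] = 18*r - 2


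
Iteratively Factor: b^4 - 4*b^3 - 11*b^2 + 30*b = (b)*(b^3 - 4*b^2 - 11*b + 30) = b*(b - 5)*(b^2 + b - 6) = b*(b - 5)*(b - 2)*(b + 3)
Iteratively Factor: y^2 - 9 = (y - 3)*(y + 3)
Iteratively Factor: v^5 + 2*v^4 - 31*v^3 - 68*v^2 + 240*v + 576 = (v + 4)*(v^4 - 2*v^3 - 23*v^2 + 24*v + 144) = (v - 4)*(v + 4)*(v^3 + 2*v^2 - 15*v - 36) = (v - 4)*(v + 3)*(v + 4)*(v^2 - v - 12) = (v - 4)^2*(v + 3)*(v + 4)*(v + 3)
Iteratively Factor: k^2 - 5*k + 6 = (k - 3)*(k - 2)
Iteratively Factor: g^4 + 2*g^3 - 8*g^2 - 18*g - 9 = (g + 1)*(g^3 + g^2 - 9*g - 9) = (g + 1)^2*(g^2 - 9) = (g - 3)*(g + 1)^2*(g + 3)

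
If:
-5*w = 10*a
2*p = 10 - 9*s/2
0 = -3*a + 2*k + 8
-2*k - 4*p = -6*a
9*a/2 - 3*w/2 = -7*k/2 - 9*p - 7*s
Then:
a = -80/103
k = -532/103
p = 146/103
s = 164/103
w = 160/103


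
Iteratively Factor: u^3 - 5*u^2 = (u)*(u^2 - 5*u) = u^2*(u - 5)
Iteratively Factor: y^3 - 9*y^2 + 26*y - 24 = (y - 4)*(y^2 - 5*y + 6) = (y - 4)*(y - 2)*(y - 3)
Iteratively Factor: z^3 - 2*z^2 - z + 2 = (z + 1)*(z^2 - 3*z + 2) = (z - 2)*(z + 1)*(z - 1)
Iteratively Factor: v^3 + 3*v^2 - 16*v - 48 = (v + 4)*(v^2 - v - 12) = (v + 3)*(v + 4)*(v - 4)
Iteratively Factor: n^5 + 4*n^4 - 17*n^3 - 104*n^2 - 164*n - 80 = (n + 2)*(n^4 + 2*n^3 - 21*n^2 - 62*n - 40) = (n + 2)^2*(n^3 - 21*n - 20) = (n - 5)*(n + 2)^2*(n^2 + 5*n + 4) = (n - 5)*(n + 2)^2*(n + 4)*(n + 1)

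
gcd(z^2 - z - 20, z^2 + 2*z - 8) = z + 4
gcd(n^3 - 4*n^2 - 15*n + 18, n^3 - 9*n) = n + 3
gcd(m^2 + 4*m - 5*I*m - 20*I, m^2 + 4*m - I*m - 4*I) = m + 4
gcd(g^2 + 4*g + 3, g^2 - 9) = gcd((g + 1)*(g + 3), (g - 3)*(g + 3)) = g + 3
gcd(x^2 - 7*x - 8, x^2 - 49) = 1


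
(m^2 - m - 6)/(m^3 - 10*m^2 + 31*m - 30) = (m + 2)/(m^2 - 7*m + 10)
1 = 1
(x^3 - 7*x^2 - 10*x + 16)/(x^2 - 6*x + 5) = (x^2 - 6*x - 16)/(x - 5)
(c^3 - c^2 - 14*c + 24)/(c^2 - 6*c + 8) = (c^2 + c - 12)/(c - 4)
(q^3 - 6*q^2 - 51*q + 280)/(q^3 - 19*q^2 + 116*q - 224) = (q^2 + 2*q - 35)/(q^2 - 11*q + 28)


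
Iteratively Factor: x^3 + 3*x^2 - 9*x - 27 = (x + 3)*(x^2 - 9) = (x + 3)^2*(x - 3)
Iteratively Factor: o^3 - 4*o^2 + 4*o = (o)*(o^2 - 4*o + 4) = o*(o - 2)*(o - 2)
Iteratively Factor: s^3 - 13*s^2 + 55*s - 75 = (s - 3)*(s^2 - 10*s + 25) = (s - 5)*(s - 3)*(s - 5)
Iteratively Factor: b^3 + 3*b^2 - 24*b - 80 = (b - 5)*(b^2 + 8*b + 16) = (b - 5)*(b + 4)*(b + 4)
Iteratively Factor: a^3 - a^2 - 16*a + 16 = (a - 1)*(a^2 - 16) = (a - 1)*(a + 4)*(a - 4)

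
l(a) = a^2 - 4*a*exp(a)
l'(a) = -4*a*exp(a) + 2*a - 4*exp(a)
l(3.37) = -380.62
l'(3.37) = -501.55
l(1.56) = -27.26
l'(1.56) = -45.61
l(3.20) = -303.78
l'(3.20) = -405.75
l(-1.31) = 3.13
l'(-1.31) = -2.29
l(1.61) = -29.63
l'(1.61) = -49.01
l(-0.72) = 1.92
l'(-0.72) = -1.99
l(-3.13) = 10.34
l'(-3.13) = -5.89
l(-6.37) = 40.62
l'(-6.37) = -12.70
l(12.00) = -7812085.99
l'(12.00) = -8463225.15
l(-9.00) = 81.00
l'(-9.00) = -18.00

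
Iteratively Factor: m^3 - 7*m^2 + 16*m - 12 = (m - 3)*(m^2 - 4*m + 4) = (m - 3)*(m - 2)*(m - 2)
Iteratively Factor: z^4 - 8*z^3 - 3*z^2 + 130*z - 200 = (z - 5)*(z^3 - 3*z^2 - 18*z + 40) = (z - 5)*(z + 4)*(z^2 - 7*z + 10) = (z - 5)*(z - 2)*(z + 4)*(z - 5)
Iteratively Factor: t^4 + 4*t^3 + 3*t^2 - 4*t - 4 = (t + 2)*(t^3 + 2*t^2 - t - 2) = (t + 1)*(t + 2)*(t^2 + t - 2) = (t - 1)*(t + 1)*(t + 2)*(t + 2)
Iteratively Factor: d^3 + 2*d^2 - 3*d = (d - 1)*(d^2 + 3*d) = d*(d - 1)*(d + 3)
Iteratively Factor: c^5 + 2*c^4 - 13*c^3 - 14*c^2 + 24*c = (c)*(c^4 + 2*c^3 - 13*c^2 - 14*c + 24) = c*(c - 1)*(c^3 + 3*c^2 - 10*c - 24) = c*(c - 1)*(c + 4)*(c^2 - c - 6) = c*(c - 1)*(c + 2)*(c + 4)*(c - 3)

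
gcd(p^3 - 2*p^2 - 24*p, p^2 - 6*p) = p^2 - 6*p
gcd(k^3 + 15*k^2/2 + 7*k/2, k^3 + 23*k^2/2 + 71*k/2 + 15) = k + 1/2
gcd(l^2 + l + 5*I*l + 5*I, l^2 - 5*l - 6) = l + 1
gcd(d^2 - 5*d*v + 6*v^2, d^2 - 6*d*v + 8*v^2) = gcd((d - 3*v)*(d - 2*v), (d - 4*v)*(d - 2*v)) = -d + 2*v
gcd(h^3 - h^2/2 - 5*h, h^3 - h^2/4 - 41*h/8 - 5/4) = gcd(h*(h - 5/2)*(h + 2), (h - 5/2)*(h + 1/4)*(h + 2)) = h^2 - h/2 - 5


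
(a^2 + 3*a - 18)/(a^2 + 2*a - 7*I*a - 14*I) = (a^2 + 3*a - 18)/(a^2 + a*(2 - 7*I) - 14*I)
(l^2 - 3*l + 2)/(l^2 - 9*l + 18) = (l^2 - 3*l + 2)/(l^2 - 9*l + 18)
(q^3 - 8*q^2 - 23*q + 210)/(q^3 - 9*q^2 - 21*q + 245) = (q - 6)/(q - 7)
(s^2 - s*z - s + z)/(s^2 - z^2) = (s - 1)/(s + z)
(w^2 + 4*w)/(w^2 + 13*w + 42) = w*(w + 4)/(w^2 + 13*w + 42)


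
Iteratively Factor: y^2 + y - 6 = (y + 3)*(y - 2)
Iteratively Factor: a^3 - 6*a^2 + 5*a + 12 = (a + 1)*(a^2 - 7*a + 12) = (a - 4)*(a + 1)*(a - 3)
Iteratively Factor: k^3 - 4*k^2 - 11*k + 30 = (k - 5)*(k^2 + k - 6) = (k - 5)*(k + 3)*(k - 2)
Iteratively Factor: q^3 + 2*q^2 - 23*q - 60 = (q - 5)*(q^2 + 7*q + 12) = (q - 5)*(q + 4)*(q + 3)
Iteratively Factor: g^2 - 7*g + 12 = (g - 4)*(g - 3)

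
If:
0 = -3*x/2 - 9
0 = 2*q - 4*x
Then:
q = -12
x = -6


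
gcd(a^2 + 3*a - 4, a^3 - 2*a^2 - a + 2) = a - 1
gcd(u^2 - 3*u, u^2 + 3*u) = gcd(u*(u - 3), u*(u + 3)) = u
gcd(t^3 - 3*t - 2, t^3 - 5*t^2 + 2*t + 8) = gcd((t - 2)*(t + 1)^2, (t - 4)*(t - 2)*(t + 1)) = t^2 - t - 2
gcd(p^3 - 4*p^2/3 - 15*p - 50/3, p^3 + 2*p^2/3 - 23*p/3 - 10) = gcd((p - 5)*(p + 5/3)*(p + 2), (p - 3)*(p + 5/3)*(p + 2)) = p^2 + 11*p/3 + 10/3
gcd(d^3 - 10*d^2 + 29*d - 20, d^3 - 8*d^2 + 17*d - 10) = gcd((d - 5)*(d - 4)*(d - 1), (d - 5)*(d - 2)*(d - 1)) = d^2 - 6*d + 5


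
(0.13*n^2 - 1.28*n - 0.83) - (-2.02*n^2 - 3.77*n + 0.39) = 2.15*n^2 + 2.49*n - 1.22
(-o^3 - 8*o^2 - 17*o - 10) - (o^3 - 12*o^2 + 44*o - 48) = -2*o^3 + 4*o^2 - 61*o + 38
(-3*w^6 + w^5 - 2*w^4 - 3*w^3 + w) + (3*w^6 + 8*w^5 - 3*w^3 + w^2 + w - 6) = 9*w^5 - 2*w^4 - 6*w^3 + w^2 + 2*w - 6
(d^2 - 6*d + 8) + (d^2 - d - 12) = 2*d^2 - 7*d - 4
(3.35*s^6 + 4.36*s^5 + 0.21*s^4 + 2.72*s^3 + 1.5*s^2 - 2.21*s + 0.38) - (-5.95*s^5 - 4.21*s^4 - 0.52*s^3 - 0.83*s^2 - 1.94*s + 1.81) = 3.35*s^6 + 10.31*s^5 + 4.42*s^4 + 3.24*s^3 + 2.33*s^2 - 0.27*s - 1.43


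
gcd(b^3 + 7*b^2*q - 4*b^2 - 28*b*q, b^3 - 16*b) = b^2 - 4*b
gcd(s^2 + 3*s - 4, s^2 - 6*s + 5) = s - 1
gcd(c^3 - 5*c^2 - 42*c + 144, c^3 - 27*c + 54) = c^2 + 3*c - 18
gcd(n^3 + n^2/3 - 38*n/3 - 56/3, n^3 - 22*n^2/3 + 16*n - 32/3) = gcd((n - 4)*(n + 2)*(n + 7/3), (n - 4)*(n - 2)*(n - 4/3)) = n - 4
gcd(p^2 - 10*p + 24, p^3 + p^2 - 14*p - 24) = p - 4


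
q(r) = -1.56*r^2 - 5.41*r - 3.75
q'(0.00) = -5.41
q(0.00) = -3.75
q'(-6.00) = 13.31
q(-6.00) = -27.45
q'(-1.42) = -0.98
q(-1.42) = 0.79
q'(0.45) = -6.81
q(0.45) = -6.50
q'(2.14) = -12.09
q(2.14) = -22.47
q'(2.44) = -13.02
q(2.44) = -26.24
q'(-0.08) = -5.16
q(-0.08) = -3.33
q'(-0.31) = -4.44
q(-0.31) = -2.22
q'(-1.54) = -0.61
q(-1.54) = 0.88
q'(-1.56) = -0.54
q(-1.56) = 0.89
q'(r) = -3.12*r - 5.41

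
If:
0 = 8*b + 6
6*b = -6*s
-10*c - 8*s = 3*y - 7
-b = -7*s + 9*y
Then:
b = -3/4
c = -1/10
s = 3/4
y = 2/3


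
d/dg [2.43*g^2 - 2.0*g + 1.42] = 4.86*g - 2.0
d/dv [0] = 0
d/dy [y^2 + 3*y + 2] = 2*y + 3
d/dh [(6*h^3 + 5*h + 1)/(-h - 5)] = 6*(-2*h^3 - 15*h^2 - 4)/(h^2 + 10*h + 25)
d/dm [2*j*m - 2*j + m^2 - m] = 2*j + 2*m - 1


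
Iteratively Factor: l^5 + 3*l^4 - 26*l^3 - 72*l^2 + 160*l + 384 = (l + 4)*(l^4 - l^3 - 22*l^2 + 16*l + 96) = (l + 2)*(l + 4)*(l^3 - 3*l^2 - 16*l + 48) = (l - 3)*(l + 2)*(l + 4)*(l^2 - 16) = (l - 4)*(l - 3)*(l + 2)*(l + 4)*(l + 4)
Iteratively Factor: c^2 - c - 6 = (c - 3)*(c + 2)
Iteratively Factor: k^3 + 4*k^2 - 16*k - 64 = (k + 4)*(k^2 - 16) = (k + 4)^2*(k - 4)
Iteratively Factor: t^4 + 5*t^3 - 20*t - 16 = (t + 1)*(t^3 + 4*t^2 - 4*t - 16) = (t + 1)*(t + 4)*(t^2 - 4) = (t - 2)*(t + 1)*(t + 4)*(t + 2)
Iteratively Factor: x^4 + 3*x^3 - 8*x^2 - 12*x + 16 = (x - 2)*(x^3 + 5*x^2 + 2*x - 8) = (x - 2)*(x + 2)*(x^2 + 3*x - 4) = (x - 2)*(x - 1)*(x + 2)*(x + 4)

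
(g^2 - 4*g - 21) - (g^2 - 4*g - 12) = -9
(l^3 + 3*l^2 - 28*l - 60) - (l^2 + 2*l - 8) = l^3 + 2*l^2 - 30*l - 52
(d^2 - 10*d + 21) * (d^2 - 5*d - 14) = d^4 - 15*d^3 + 57*d^2 + 35*d - 294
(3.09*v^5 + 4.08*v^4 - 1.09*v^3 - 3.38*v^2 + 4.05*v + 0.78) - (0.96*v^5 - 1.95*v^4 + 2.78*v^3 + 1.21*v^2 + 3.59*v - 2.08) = 2.13*v^5 + 6.03*v^4 - 3.87*v^3 - 4.59*v^2 + 0.46*v + 2.86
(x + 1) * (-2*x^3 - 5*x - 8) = -2*x^4 - 2*x^3 - 5*x^2 - 13*x - 8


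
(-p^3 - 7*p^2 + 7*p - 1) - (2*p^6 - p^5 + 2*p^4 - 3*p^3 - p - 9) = -2*p^6 + p^5 - 2*p^4 + 2*p^3 - 7*p^2 + 8*p + 8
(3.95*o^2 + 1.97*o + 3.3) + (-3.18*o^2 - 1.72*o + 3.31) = 0.77*o^2 + 0.25*o + 6.61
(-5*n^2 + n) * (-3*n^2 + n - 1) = 15*n^4 - 8*n^3 + 6*n^2 - n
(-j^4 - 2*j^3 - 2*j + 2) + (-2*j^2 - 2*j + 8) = -j^4 - 2*j^3 - 2*j^2 - 4*j + 10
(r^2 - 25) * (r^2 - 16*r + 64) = r^4 - 16*r^3 + 39*r^2 + 400*r - 1600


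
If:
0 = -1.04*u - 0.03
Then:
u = -0.03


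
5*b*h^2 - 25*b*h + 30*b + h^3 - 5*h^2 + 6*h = (5*b + h)*(h - 3)*(h - 2)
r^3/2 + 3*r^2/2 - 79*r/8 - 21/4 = (r/2 + 1/4)*(r - 7/2)*(r + 6)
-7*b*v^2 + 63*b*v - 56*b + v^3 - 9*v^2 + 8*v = (-7*b + v)*(v - 8)*(v - 1)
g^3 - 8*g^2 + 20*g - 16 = (g - 4)*(g - 2)^2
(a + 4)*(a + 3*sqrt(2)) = a^2 + 4*a + 3*sqrt(2)*a + 12*sqrt(2)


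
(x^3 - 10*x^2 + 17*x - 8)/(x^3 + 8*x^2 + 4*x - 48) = (x^3 - 10*x^2 + 17*x - 8)/(x^3 + 8*x^2 + 4*x - 48)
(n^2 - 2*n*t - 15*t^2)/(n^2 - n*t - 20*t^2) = (n + 3*t)/(n + 4*t)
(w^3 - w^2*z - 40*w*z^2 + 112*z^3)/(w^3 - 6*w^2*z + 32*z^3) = (w + 7*z)/(w + 2*z)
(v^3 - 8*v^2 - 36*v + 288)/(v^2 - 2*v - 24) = (v^2 - 2*v - 48)/(v + 4)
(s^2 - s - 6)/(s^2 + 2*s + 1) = (s^2 - s - 6)/(s^2 + 2*s + 1)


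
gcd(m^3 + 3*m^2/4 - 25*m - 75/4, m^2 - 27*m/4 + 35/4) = m - 5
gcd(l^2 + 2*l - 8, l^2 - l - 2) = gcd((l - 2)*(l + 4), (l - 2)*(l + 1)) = l - 2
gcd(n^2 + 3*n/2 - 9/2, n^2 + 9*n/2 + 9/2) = n + 3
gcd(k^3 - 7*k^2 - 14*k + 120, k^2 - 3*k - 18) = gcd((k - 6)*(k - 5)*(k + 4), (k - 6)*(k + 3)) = k - 6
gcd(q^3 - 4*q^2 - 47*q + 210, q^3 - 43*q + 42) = q^2 + q - 42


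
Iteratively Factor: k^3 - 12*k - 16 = (k - 4)*(k^2 + 4*k + 4) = (k - 4)*(k + 2)*(k + 2)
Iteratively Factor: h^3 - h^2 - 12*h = (h + 3)*(h^2 - 4*h) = h*(h + 3)*(h - 4)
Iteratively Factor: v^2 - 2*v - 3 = (v - 3)*(v + 1)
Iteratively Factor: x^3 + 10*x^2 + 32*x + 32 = (x + 2)*(x^2 + 8*x + 16) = (x + 2)*(x + 4)*(x + 4)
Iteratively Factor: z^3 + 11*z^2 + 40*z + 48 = (z + 3)*(z^2 + 8*z + 16) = (z + 3)*(z + 4)*(z + 4)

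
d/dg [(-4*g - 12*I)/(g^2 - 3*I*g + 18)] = 4/(g^2 - 12*I*g - 36)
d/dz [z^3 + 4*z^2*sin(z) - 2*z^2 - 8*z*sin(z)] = 4*z^2*cos(z) + 3*z^2 - 8*sqrt(2)*z*cos(z + pi/4) - 4*z - 8*sin(z)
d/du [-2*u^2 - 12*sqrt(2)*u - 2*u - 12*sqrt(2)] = -4*u - 12*sqrt(2) - 2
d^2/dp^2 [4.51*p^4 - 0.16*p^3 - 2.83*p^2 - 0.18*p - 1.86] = 54.12*p^2 - 0.96*p - 5.66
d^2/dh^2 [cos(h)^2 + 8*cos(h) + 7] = -8*cos(h) - 2*cos(2*h)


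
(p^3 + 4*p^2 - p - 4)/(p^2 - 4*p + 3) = (p^2 + 5*p + 4)/(p - 3)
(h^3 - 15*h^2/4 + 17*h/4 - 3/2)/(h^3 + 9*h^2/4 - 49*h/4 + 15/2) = (h - 1)/(h + 5)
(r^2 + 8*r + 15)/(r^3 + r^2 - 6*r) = (r + 5)/(r*(r - 2))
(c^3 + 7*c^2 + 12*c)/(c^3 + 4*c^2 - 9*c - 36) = c/(c - 3)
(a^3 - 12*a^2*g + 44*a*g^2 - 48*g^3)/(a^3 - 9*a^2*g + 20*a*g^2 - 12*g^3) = (a - 4*g)/(a - g)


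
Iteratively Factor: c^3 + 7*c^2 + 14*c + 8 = (c + 1)*(c^2 + 6*c + 8) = (c + 1)*(c + 2)*(c + 4)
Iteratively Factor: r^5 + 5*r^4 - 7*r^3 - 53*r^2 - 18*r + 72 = (r - 1)*(r^4 + 6*r^3 - r^2 - 54*r - 72) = (r - 1)*(r + 4)*(r^3 + 2*r^2 - 9*r - 18) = (r - 1)*(r + 3)*(r + 4)*(r^2 - r - 6) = (r - 3)*(r - 1)*(r + 3)*(r + 4)*(r + 2)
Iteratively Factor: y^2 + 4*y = (y + 4)*(y)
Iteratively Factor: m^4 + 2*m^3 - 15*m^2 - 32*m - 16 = (m + 4)*(m^3 - 2*m^2 - 7*m - 4) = (m + 1)*(m + 4)*(m^2 - 3*m - 4) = (m + 1)^2*(m + 4)*(m - 4)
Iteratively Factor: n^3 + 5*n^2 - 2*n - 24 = (n + 3)*(n^2 + 2*n - 8) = (n + 3)*(n + 4)*(n - 2)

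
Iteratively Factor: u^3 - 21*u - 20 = (u + 4)*(u^2 - 4*u - 5) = (u + 1)*(u + 4)*(u - 5)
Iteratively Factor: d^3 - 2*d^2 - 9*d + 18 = (d - 3)*(d^2 + d - 6) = (d - 3)*(d - 2)*(d + 3)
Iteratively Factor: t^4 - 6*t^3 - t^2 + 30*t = (t + 2)*(t^3 - 8*t^2 + 15*t) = t*(t + 2)*(t^2 - 8*t + 15) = t*(t - 5)*(t + 2)*(t - 3)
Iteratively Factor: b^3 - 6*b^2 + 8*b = (b - 4)*(b^2 - 2*b) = (b - 4)*(b - 2)*(b)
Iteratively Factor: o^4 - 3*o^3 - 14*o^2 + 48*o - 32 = (o - 1)*(o^3 - 2*o^2 - 16*o + 32) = (o - 2)*(o - 1)*(o^2 - 16) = (o - 4)*(o - 2)*(o - 1)*(o + 4)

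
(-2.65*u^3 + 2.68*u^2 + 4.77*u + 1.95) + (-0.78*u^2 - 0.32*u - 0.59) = -2.65*u^3 + 1.9*u^2 + 4.45*u + 1.36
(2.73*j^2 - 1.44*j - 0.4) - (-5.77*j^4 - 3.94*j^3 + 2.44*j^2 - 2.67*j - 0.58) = 5.77*j^4 + 3.94*j^3 + 0.29*j^2 + 1.23*j + 0.18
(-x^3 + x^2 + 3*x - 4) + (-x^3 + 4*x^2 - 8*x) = -2*x^3 + 5*x^2 - 5*x - 4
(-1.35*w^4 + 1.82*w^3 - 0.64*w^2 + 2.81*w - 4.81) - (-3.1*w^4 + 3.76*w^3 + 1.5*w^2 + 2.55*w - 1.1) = 1.75*w^4 - 1.94*w^3 - 2.14*w^2 + 0.26*w - 3.71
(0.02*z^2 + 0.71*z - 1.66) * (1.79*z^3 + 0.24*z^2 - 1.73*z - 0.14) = 0.0358*z^5 + 1.2757*z^4 - 2.8356*z^3 - 1.6295*z^2 + 2.7724*z + 0.2324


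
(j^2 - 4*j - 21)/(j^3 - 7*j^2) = (j + 3)/j^2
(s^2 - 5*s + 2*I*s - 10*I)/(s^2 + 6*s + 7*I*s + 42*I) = (s^2 + s*(-5 + 2*I) - 10*I)/(s^2 + s*(6 + 7*I) + 42*I)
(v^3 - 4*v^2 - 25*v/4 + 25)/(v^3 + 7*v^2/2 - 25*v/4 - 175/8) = 2*(v - 4)/(2*v + 7)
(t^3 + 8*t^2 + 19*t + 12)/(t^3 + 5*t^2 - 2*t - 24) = (t + 1)/(t - 2)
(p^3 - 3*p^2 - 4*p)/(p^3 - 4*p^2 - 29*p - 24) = p*(p - 4)/(p^2 - 5*p - 24)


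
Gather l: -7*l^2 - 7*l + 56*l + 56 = -7*l^2 + 49*l + 56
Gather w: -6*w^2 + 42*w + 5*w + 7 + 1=-6*w^2 + 47*w + 8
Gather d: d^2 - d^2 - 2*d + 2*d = 0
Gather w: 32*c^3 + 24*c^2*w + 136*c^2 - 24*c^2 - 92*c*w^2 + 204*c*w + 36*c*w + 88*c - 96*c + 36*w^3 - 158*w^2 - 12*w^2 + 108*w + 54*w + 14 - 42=32*c^3 + 112*c^2 - 8*c + 36*w^3 + w^2*(-92*c - 170) + w*(24*c^2 + 240*c + 162) - 28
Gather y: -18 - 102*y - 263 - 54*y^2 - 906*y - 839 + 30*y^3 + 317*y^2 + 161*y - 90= 30*y^3 + 263*y^2 - 847*y - 1210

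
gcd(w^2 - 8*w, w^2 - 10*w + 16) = w - 8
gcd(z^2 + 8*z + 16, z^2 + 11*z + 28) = z + 4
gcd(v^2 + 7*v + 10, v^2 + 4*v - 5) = v + 5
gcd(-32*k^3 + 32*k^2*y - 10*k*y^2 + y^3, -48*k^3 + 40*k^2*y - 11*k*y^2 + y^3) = 16*k^2 - 8*k*y + y^2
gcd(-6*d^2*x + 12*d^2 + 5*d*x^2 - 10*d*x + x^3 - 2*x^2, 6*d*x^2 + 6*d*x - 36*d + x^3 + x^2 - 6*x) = 6*d*x - 12*d + x^2 - 2*x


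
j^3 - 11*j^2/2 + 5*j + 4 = (j - 4)*(j - 2)*(j + 1/2)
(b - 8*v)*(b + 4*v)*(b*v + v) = b^3*v - 4*b^2*v^2 + b^2*v - 32*b*v^3 - 4*b*v^2 - 32*v^3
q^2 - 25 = (q - 5)*(q + 5)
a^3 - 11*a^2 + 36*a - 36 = (a - 6)*(a - 3)*(a - 2)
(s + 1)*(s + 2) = s^2 + 3*s + 2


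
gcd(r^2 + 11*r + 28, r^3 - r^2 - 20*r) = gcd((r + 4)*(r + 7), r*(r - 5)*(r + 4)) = r + 4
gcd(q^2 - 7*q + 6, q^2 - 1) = q - 1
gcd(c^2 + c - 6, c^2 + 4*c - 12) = c - 2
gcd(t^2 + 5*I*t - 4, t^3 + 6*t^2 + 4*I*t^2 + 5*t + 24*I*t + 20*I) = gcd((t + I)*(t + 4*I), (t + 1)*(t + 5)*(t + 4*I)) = t + 4*I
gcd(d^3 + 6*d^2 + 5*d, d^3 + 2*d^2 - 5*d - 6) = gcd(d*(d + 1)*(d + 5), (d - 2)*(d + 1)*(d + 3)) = d + 1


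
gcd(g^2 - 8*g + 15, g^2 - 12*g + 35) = g - 5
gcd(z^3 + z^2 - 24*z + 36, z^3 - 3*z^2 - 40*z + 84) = z^2 + 4*z - 12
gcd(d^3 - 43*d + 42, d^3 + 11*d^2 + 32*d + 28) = d + 7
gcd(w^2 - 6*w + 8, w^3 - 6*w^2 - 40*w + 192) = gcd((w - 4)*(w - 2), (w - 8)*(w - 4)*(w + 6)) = w - 4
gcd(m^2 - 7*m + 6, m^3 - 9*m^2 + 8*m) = m - 1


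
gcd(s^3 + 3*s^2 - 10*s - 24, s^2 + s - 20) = 1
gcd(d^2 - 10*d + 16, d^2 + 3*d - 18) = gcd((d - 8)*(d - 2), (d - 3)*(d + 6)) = 1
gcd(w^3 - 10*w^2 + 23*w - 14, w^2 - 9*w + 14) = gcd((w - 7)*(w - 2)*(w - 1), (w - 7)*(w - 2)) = w^2 - 9*w + 14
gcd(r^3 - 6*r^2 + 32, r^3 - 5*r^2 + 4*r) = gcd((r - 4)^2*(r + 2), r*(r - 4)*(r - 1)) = r - 4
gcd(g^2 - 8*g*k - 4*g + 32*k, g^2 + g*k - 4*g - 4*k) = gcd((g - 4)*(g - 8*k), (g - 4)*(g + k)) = g - 4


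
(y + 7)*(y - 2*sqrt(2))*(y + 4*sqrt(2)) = y^3 + 2*sqrt(2)*y^2 + 7*y^2 - 16*y + 14*sqrt(2)*y - 112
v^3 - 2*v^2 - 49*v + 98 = (v - 7)*(v - 2)*(v + 7)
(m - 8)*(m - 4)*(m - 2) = m^3 - 14*m^2 + 56*m - 64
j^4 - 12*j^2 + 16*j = j*(j - 2)^2*(j + 4)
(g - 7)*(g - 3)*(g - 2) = g^3 - 12*g^2 + 41*g - 42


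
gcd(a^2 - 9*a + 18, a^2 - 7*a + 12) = a - 3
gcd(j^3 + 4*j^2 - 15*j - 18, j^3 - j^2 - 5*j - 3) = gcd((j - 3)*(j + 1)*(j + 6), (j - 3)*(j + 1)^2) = j^2 - 2*j - 3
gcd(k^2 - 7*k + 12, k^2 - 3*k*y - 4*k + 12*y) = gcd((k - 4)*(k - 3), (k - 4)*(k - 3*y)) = k - 4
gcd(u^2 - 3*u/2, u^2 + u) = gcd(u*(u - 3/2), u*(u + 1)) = u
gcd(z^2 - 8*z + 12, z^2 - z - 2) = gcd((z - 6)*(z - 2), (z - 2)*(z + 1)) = z - 2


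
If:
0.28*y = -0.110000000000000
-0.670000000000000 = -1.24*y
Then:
No Solution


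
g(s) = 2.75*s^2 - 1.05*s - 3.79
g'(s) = 5.5*s - 1.05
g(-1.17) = 1.20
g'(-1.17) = -7.48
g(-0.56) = -2.34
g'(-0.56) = -4.13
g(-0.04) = -3.74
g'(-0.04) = -1.27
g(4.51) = 47.41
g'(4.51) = 23.76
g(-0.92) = -0.50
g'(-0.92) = -6.11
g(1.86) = 3.77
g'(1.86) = 9.18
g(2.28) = 8.11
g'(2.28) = 11.49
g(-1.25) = 1.82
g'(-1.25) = -7.92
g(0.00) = -3.79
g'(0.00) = -1.05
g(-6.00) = 101.51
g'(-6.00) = -34.05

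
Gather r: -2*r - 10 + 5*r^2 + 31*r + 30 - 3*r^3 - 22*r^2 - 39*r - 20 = -3*r^3 - 17*r^2 - 10*r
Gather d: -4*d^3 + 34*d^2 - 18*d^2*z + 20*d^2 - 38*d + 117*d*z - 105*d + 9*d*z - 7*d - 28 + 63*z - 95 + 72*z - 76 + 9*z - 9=-4*d^3 + d^2*(54 - 18*z) + d*(126*z - 150) + 144*z - 208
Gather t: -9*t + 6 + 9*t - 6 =0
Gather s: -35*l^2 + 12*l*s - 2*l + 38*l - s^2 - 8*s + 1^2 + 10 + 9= -35*l^2 + 36*l - s^2 + s*(12*l - 8) + 20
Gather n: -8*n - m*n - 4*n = n*(-m - 12)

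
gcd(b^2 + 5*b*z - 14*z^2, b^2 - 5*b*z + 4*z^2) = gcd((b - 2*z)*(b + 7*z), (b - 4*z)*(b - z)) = 1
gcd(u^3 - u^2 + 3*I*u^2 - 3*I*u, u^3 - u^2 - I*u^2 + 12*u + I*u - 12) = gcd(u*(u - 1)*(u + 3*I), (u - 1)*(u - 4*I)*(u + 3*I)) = u^2 + u*(-1 + 3*I) - 3*I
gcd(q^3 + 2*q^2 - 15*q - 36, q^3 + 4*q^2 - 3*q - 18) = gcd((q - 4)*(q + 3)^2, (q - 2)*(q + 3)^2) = q^2 + 6*q + 9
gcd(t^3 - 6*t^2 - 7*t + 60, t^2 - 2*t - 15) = t^2 - 2*t - 15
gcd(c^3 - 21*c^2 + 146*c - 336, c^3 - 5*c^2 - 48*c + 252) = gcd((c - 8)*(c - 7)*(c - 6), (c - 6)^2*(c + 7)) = c - 6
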